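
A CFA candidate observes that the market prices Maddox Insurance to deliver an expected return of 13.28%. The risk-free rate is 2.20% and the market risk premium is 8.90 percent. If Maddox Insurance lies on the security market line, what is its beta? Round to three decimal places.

β = (E(R) − R_f) / MRP = (13.28% − 2.20%) / 8.90% = 11.08% / 8.90% = 1.245

1.245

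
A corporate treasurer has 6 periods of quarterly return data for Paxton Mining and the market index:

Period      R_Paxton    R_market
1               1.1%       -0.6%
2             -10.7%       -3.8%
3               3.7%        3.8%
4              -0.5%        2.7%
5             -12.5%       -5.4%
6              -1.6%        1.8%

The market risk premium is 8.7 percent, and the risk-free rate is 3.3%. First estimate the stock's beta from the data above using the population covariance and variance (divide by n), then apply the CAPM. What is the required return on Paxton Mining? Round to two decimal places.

17.54%

Mean R_i = (1.1 − 10.7 + 3.7 − 0.5 − 12.5 − 1.6) / 6 = -3.4167%
Mean R_m = (-0.6 − 3.8 + 3.8 + 2.7 − 5.4 + 1.8) / 6 = -0.2500%
Σ(R_i − R̄_i)(R_m − R̄_m) = 112.2050  ⇒  Cov = 112.2050 / 6 = 18.7008
Σ(R_m − R̄_m)² = 68.5550  ⇒  Var(R_m) = 68.5550 / 6 = 11.4258
β = Cov / Var(R_m) = 18.7008 / 11.4258 = 1.6367
E(R) = R_f + β × MRP = 3.3% + 1.6367 × 8.7% = 17.54%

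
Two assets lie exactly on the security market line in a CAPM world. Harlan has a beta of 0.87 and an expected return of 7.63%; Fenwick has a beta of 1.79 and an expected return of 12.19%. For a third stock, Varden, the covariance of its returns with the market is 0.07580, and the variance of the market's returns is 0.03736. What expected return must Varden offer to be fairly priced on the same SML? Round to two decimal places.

13.37%

MRP = (12.19% − 7.63%) / (1.79 − 0.87) = 4.9565%
R_f = 7.63% − 0.87 × 4.9565% = 3.3178%
β_Varden = Cov / Var(R_m) = 0.07580 / 0.03736 = 2.0289
E(R_Varden) = R_f + β × MRP = 3.3178% + 2.0289 × 4.9565% = 13.37%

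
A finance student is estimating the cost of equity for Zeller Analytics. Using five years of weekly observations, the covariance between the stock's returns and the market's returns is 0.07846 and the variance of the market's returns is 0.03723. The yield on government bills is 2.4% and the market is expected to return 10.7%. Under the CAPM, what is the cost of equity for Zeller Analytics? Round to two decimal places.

β = Cov(R_i, R_m) / Var(R_m) = 0.07846 / 0.03723 = 2.1074
MRP = 10.7% − 2.4% = 8.30%
E(R) = R_f + β × MRP = 2.4% + 2.1074 × 8.3% = 19.89%

19.89%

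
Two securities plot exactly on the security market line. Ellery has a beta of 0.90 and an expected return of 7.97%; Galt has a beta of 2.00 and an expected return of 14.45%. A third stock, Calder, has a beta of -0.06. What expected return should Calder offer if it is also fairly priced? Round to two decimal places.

2.31%

MRP (SML slope) = (14.45% − 7.97%) / (2.00 − 0.90) = 6.48% / 1.10 = 5.8909%
R_f (intercept) = 7.97% − 0.90 × 5.8909% = 2.6682%
E(R_Calder) = R_f + β × MRP = 2.6682% + -0.06 × 5.8909% = 2.31%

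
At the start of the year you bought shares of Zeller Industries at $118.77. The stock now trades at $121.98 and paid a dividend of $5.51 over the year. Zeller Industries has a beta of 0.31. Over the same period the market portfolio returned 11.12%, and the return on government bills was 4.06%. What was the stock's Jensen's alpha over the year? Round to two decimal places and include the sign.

+1.09%

Realised HPR = (P1 + D1 − P0) / P0 = (121.98 + 5.51 − 118.77) / 118.77 = 8.72 / 118.77 = 7.3419%
MRP = 11.12% − 4.06% = 7.06%
CAPM required = R_f + β·MRP = 4.06% + 0.31 × 7.06% = 6.2486%
α = realised − required = 7.3419% − 6.2486% = +1.09%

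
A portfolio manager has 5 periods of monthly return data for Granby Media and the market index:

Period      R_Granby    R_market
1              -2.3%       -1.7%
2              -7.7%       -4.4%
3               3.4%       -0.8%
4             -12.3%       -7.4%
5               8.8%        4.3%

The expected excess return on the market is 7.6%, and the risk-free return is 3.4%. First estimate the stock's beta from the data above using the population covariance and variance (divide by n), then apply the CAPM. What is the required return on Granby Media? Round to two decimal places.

Mean R_i = (-2.3 − 7.7 + 3.4 − 12.3 + 8.8) / 5 = -2.0200%
Mean R_m = (-1.7 − 4.4 − 0.8 − 7.4 + 4.3) / 5 = -2.0000%
Σ(R_i − R̄_i)(R_m − R̄_m) = 143.7300  ⇒  Cov = 143.7300 / 5 = 28.7460
Σ(R_m − R̄_m)² = 76.1400  ⇒  Var(R_m) = 76.1400 / 5 = 15.2280
β = Cov / Var(R_m) = 28.7460 / 15.2280 = 1.8877
E(R) = R_f + β × MRP = 3.4% + 1.8877 × 7.6% = 17.75%

17.75%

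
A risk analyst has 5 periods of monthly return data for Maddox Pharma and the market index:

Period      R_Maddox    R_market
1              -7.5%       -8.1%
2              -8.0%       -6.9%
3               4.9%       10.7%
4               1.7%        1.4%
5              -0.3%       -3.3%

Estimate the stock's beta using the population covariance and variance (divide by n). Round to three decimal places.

0.689

Mean R_i = (-7.5 − 8.0 + 4.9 + 1.7 − 0.3) / 5 = -1.8400%
Mean R_m = (-8.1 − 6.9 + 10.7 + 1.4 − 3.3) / 5 = -1.2400%
Σ(R_i − R̄_i)(R_m − R̄_m) = 160.3420  ⇒  Cov = 160.3420 / 5 = 32.0684
Σ(R_m − R̄_m)² = 232.8720  ⇒  Var(R_m) = 232.8720 / 5 = 46.5744
β = Cov / Var(R_m) = 32.0684 / 46.5744 = 0.6885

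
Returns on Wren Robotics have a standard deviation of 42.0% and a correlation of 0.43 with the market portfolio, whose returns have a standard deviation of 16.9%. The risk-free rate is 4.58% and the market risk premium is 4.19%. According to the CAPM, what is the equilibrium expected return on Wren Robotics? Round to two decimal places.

β = ρ × σ_i / σ_m = 0.43 × 42.0% / 16.9% = 1.0686
E(R) = 4.58% + 1.0686 × 4.19% = 9.06%

9.06%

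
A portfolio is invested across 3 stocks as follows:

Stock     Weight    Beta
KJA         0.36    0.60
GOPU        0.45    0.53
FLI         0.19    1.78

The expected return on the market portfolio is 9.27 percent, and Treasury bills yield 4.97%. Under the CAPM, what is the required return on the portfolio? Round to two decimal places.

8.38%

β_P = Σ w_i β_i = 0.36×0.60 + 0.45×0.53 + 0.19×1.78 = 0.7927
MRP = 9.27% − 4.97% = 4.30%
E(R_P) = R_f + β_P × MRP = 4.97% + 0.7927 × 4.30% = 8.38%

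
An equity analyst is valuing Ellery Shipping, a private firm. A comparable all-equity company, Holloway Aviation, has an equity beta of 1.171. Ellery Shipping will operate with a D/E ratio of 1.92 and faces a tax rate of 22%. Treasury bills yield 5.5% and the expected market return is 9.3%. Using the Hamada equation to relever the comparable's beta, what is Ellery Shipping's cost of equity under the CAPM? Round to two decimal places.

β_L = β_U × [1 + (1 − t)(D/E)] = 1.171 × [1 + (1 − 0.22) × 1.92]
    = 1.171 × [1 + 0.78 × 1.92] = 1.171 × 2.4976 = 2.9247
MRP = 9.3% − 5.5% = 3.80%
E(R) = R_f + β_L × MRP = 5.5% + 2.9247 × 3.8% = 16.61%

16.61%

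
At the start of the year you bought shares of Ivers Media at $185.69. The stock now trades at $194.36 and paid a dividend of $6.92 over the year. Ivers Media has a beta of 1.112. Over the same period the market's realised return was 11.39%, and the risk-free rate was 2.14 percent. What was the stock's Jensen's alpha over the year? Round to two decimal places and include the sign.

Realised HPR = (P1 + D1 − P0) / P0 = (194.36 + 6.92 − 185.69) / 185.69 = 15.59 / 185.69 = 8.3957%
MRP = 11.39% − 2.14% = 9.25%
CAPM required = R_f + β·MRP = 2.14% + 1.112 × 9.25% = 12.42600%
α = realised − required = 8.3957% − 12.42600% = -4.03%

-4.03%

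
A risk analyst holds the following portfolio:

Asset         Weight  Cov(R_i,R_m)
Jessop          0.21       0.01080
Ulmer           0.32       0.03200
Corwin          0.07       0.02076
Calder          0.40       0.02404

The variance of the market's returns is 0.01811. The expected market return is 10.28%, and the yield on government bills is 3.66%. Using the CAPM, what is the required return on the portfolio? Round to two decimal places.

β_Jessop = 0.01080 / 0.01811 = 0.5964
β_Ulmer = 0.03200 / 0.01811 = 1.7670
β_Corwin = 0.02076 / 0.01811 = 1.1463
β_Calder = 0.02404 / 0.01811 = 1.3274
β_P = Σ w_i β_i = 0.21×0.5964 + 0.32×1.7670 + 0.07×1.1463 + 0.40×1.3274 = 1.3019
MRP = 10.28% − 3.66% = 6.62%
E(R_P) = R_f + β_P × MRP = 3.66% + 1.3019 × 6.62% = 12.28%

12.28%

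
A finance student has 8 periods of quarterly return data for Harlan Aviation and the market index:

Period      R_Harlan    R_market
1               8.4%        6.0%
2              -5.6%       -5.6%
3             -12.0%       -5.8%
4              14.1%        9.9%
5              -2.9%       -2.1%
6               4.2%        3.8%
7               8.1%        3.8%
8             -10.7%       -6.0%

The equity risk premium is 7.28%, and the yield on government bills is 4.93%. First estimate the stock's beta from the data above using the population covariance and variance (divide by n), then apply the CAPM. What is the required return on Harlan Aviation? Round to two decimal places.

16.03%

Mean R_i = (8.4 − 5.6 − 12.0 + 14.1 − 2.9 + 4.2 + 8.1 − 10.7) / 8 = 0.4500%
Mean R_m = (6.0 − 5.6 − 5.8 + 9.9 − 2.1 + 3.8 + 3.8 − 6.0) / 8 = 0.5000%
Σ(R_i − R̄_i)(R_m − R̄_m) = 406.1800  ⇒  Cov = 406.1800 / 8 = 50.7725
Σ(R_m − R̄_m)² = 266.3000  ⇒  Var(R_m) = 266.3000 / 8 = 33.2875
β = Cov / Var(R_m) = 50.7725 / 33.2875 = 1.5253
E(R) = R_f + β × MRP = 4.93% + 1.5253 × 7.28% = 16.03%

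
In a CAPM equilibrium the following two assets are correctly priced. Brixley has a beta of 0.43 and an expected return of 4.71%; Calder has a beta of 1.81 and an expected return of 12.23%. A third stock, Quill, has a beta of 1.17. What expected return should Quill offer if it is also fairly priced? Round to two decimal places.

8.74%

MRP (SML slope) = (12.23% − 4.71%) / (1.81 − 0.43) = 7.52% / 1.38 = 5.4493%
R_f (intercept) = 4.71% − 0.43 × 5.4493% = 2.3668%
E(R_Quill) = R_f + β × MRP = 2.3668% + 1.17 × 5.4493% = 8.74%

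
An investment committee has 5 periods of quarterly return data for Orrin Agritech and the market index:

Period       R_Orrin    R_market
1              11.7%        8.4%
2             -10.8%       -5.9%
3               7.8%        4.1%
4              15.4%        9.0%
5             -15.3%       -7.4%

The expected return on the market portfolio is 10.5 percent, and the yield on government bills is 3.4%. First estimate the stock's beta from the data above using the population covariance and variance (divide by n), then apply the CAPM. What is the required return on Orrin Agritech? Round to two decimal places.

15.93%

Mean R_i = (11.7 − 10.8 + 7.8 + 15.4 − 15.3) / 5 = 1.7600%
Mean R_m = (8.4 − 5.9 + 4.1 + 9.0 − 7.4) / 5 = 1.6400%
Σ(R_i − R̄_i)(R_m − R̄_m) = 431.3680  ⇒  Cov = 431.3680 / 5 = 86.2736
Σ(R_m − R̄_m)² = 244.4920  ⇒  Var(R_m) = 244.4920 / 5 = 48.8984
β = Cov / Var(R_m) = 86.2736 / 48.8984 = 1.7643
MRP = 10.5% − 3.4% = 7.10%
E(R) = R_f + β × MRP = 3.4% + 1.7643 × 7.1% = 15.93%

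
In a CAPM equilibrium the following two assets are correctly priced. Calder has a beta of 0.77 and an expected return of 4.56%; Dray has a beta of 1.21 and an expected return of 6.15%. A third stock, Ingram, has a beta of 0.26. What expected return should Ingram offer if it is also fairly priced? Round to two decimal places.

MRP (SML slope) = (6.15% − 4.56%) / (1.21 − 0.77) = 1.59% / 0.44 = 3.6136%
R_f (intercept) = 4.56% − 0.77 × 3.6136% = 1.7775%
E(R_Ingram) = R_f + β × MRP = 1.7775% + 0.26 × 3.6136% = 2.72%

2.72%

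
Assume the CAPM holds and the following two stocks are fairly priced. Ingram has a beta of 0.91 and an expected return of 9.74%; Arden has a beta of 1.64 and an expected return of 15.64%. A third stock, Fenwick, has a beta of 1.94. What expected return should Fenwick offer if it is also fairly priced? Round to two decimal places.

18.06%

MRP (SML slope) = (15.64% − 9.74%) / (1.64 − 0.91) = 5.90% / 0.73 = 8.0822%
R_f (intercept) = 9.74% − 0.91 × 8.0822% = 2.3852%
E(R_Fenwick) = R_f + β × MRP = 2.3852% + 1.94 × 8.0822% = 18.06%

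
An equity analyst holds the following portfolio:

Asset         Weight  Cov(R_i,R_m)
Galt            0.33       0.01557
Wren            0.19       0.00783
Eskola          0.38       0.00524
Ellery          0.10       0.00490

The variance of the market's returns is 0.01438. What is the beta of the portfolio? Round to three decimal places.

β_Galt = 0.01557 / 0.01438 = 1.0828
β_Wren = 0.00783 / 0.01438 = 0.5445
β_Eskola = 0.00524 / 0.01438 = 0.3644
β_Ellery = 0.00490 / 0.01438 = 0.3408
β_P = Σ w_i β_i = 0.33×1.0828 + 0.19×0.5445 + 0.38×0.3644 + 0.10×0.3408 = 0.6333

0.633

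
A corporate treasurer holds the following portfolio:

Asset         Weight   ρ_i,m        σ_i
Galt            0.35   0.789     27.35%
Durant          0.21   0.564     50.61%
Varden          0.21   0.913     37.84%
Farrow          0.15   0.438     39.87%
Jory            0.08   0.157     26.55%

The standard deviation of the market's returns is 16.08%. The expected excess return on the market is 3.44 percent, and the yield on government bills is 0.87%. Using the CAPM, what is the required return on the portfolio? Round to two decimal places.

5.95%

β_Galt = 0.789 × 27.35% / 16.08% = 1.3420
β_Durant = 0.564 × 50.61% / 16.08% = 1.7751
β_Varden = 0.913 × 37.84% / 16.08% = 2.1485
β_Farrow = 0.438 × 39.87% / 16.08% = 1.0860
β_Jory = 0.157 × 26.55% / 16.08% = 0.2592
β_P = Σ w_i β_i = 0.35×1.3420 + 0.21×1.7751 + 0.21×2.1485 + 0.15×1.0860 + 0.08×0.2592 = 1.4773
E(R_P) = R_f + β_P × MRP = 0.87% + 1.4773 × 3.44% = 5.95%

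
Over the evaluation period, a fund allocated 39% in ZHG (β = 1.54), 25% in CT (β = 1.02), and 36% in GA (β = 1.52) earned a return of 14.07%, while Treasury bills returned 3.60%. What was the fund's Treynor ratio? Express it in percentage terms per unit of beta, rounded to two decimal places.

7.46%

β_P = 0.39×1.54 + 0.25×1.02 + 0.36×1.52 = 1.4028
Treynor = (R_P − R_f) / β_P = (14.07% − 3.60%) / 1.4028 = 10.47% / 1.4028 = 7.46%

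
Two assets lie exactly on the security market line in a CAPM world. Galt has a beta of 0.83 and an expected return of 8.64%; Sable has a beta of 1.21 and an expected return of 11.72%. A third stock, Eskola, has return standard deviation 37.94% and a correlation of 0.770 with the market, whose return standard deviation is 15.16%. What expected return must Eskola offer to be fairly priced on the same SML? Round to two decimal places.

17.53%

MRP = (11.72% − 8.64%) / (1.21 − 0.83) = 8.1053%
R_f = 8.64% − 0.83 × 8.1053% = 1.9126%
β_Eskola = ρ·σ_i/σ_m = 0.770 × 37.94 / 15.16 = 1.9270
E(R_Eskola) = R_f + β × MRP = 1.9126% + 1.9270 × 8.1053% = 17.53%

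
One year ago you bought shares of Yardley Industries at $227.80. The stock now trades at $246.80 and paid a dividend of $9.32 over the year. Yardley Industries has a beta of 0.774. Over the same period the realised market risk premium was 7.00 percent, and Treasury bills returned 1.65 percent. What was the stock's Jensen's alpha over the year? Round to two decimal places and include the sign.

+5.36%

Realised HPR = (P1 + D1 − P0) / P0 = (246.80 + 9.32 − 227.80) / 227.80 = 28.32 / 227.80 = 12.4320%
CAPM required = R_f + β·MRP = 1.65% + 0.774 × 7.00% = 7.06800%
α = realised − required = 12.4320% − 7.06800% = +5.36%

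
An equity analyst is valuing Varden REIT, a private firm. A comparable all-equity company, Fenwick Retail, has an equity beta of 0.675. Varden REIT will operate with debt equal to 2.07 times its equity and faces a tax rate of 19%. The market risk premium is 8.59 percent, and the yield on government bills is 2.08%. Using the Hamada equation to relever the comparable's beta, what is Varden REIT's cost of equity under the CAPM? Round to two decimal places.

β_L = β_U × [1 + (1 − t)(D/E)] = 0.675 × [1 + (1 − 0.19) × 2.07]
    = 0.675 × [1 + 0.81 × 2.07] = 0.675 × 2.6767 = 1.8068
E(R) = R_f + β_L × MRP = 2.08% + 1.8068 × 8.59% = 17.60%

17.60%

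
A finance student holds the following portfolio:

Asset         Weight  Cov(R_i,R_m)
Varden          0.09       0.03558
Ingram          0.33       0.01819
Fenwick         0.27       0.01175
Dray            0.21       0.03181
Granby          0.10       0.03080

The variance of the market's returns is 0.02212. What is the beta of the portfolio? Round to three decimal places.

1.001

β_Varden = 0.03558 / 0.02212 = 1.6085
β_Ingram = 0.01819 / 0.02212 = 0.8223
β_Fenwick = 0.01175 / 0.02212 = 0.5312
β_Dray = 0.03181 / 0.02212 = 1.4381
β_Granby = 0.03080 / 0.02212 = 1.3924
β_P = Σ w_i β_i = 0.09×1.6085 + 0.33×0.8223 + 0.27×0.5312 + 0.21×1.4381 + 0.10×1.3924 = 1.0008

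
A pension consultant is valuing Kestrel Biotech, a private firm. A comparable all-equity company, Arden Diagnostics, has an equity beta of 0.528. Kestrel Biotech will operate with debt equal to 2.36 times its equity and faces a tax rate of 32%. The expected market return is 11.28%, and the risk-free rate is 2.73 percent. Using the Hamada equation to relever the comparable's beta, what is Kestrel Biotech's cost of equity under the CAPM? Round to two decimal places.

β_L = β_U × [1 + (1 − t)(D/E)] = 0.528 × [1 + (1 − 0.32) × 2.36]
    = 0.528 × [1 + 0.68 × 2.36] = 0.528 × 2.6048 = 1.3753
MRP = 11.28% − 2.73% = 8.55%
E(R) = R_f + β_L × MRP = 2.73% + 1.3753 × 8.55% = 14.49%

14.49%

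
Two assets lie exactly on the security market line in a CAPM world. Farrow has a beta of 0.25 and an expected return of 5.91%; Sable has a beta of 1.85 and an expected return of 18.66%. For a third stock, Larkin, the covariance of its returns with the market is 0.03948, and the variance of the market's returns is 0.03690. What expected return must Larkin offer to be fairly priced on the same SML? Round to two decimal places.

12.44%

MRP = (18.66% − 5.91%) / (1.85 − 0.25) = 7.9688%
R_f = 5.91% − 0.25 × 7.9688% = 3.9178%
β_Larkin = Cov / Var(R_m) = 0.03948 / 0.03690 = 1.0699
E(R_Larkin) = R_f + β × MRP = 3.9178% + 1.0699 × 7.9688% = 12.44%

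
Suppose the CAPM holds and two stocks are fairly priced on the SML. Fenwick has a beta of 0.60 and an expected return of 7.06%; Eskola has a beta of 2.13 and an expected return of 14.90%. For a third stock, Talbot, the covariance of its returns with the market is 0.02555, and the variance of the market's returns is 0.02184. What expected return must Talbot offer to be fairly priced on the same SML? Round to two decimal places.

9.98%

MRP = (14.90% − 7.06%) / (2.13 − 0.60) = 5.1242%
R_f = 7.06% − 0.60 × 5.1242% = 3.9855%
β_Talbot = Cov / Var(R_m) = 0.02555 / 0.02184 = 1.1699
E(R_Talbot) = R_f + β × MRP = 3.9855% + 1.1699 × 5.1242% = 9.98%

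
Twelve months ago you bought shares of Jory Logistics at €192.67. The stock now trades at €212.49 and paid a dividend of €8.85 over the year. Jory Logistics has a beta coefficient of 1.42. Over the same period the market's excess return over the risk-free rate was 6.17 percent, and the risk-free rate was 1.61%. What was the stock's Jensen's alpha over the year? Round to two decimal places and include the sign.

Realised HPR = (P1 + D1 − P0) / P0 = (212.49 + 8.85 − 192.67) / 192.67 = 28.67 / 192.67 = 14.8804%
CAPM required = R_f + β·MRP = 1.61% + 1.42 × 6.17% = 10.3714%
α = realised − required = 14.8804% − 10.3714% = +4.51%

+4.51%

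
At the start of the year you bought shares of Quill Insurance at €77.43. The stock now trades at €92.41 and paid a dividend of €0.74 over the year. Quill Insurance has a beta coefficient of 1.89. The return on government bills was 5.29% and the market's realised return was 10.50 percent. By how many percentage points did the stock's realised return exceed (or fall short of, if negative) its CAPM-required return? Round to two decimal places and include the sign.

+5.17%

Realised HPR = (P1 + D1 − P0) / P0 = (92.41 + 0.74 − 77.43) / 77.43 = 15.72 / 77.43 = 20.3022%
MRP = 10.50% − 5.29% = 5.21%
CAPM required = R_f + β·MRP = 5.29% + 1.89 × 5.21% = 15.1369%
α = realised − required = 20.3022% − 15.1369% = +5.17%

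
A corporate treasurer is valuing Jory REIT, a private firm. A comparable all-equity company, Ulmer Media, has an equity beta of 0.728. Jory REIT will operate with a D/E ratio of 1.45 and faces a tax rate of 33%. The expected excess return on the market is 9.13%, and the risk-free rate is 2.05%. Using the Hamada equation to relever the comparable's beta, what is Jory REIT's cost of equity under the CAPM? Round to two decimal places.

β_L = β_U × [1 + (1 − t)(D/E)] = 0.728 × [1 + (1 − 0.33) × 1.45]
    = 0.728 × [1 + 0.67 × 1.45] = 0.728 × 1.9715 = 1.4353
E(R) = R_f + β_L × MRP = 2.05% + 1.4353 × 9.13% = 15.15%

15.15%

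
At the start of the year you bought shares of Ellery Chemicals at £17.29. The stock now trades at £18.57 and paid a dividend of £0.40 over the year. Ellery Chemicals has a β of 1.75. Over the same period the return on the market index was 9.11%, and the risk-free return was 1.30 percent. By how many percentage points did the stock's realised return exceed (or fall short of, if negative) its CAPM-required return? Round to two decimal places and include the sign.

-5.25%

Realised HPR = (P1 + D1 − P0) / P0 = (18.57 + 0.40 − 17.29) / 17.29 = 1.68 / 17.29 = 9.7166%
MRP = 9.11% − 1.30% = 7.81%
CAPM required = R_f + β·MRP = 1.30% + 1.75 × 7.81% = 14.9675%
α = realised − required = 9.7166% − 14.9675% = -5.25%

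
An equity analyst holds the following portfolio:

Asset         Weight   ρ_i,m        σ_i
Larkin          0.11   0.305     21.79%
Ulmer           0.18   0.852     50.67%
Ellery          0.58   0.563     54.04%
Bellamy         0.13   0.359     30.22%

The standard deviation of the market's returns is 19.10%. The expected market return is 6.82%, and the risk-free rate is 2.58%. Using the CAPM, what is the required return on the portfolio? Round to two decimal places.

β_Larkin = 0.305 × 21.79% / 19.10% = 0.3480
β_Ulmer = 0.852 × 50.67% / 19.10% = 2.2603
β_Ellery = 0.563 × 54.04% / 19.10% = 1.5929
β_Bellamy = 0.359 × 30.22% / 19.10% = 0.5680
β_P = Σ w_i β_i = 0.11×0.3480 + 0.18×2.2603 + 0.58×1.5929 + 0.13×0.5680 = 1.4429
MRP = 6.82% − 2.58% = 4.24%
E(R_P) = R_f + β_P × MRP = 2.58% + 1.4429 × 4.24% = 8.70%

8.70%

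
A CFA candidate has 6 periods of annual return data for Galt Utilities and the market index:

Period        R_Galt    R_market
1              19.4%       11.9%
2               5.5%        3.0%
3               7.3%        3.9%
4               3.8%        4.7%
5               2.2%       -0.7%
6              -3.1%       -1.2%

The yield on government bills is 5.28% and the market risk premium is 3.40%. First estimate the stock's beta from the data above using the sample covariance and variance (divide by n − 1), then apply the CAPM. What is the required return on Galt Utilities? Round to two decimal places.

Mean R_i = (19.4 + 5.5 + 7.3 + 3.8 + 2.2 − 3.1) / 6 = 5.8500%
Mean R_m = (11.9 + 3.0 + 3.9 + 4.7 − 0.7 − 1.2) / 6 = 3.6000%
Σ(R_i − R̄_i)(R_m − R̄_m) = 169.5100  ⇒  Cov = 169.5100 / 5 = 33.9020
Σ(R_m − R̄_m)² = 112.0800  ⇒  Var(R_m) = 112.0800 / 5 = 22.4160
β = Cov / Var(R_m) = 33.9020 / 22.4160 = 1.5124
E(R) = R_f + β × MRP = 5.28% + 1.5124 × 3.40% = 10.42%

10.42%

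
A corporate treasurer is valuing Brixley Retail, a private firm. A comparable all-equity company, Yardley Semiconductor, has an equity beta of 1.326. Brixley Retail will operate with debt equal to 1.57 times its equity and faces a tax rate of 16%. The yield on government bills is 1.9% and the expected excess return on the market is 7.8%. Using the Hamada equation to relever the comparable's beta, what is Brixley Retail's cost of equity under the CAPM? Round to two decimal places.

β_L = β_U × [1 + (1 − t)(D/E)] = 1.326 × [1 + (1 − 0.16) × 1.57]
    = 1.326 × [1 + 0.84 × 1.57] = 1.326 × 2.3188 = 3.0747
E(R) = R_f + β_L × MRP = 1.9% + 3.0747 × 7.8% = 25.88%

25.88%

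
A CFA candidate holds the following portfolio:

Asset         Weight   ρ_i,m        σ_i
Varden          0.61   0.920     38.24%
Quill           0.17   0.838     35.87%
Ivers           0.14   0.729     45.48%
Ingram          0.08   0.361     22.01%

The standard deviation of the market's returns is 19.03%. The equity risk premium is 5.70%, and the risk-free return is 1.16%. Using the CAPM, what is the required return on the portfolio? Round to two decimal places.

10.70%

β_Varden = 0.920 × 38.24% / 19.03% = 1.8487
β_Quill = 0.838 × 35.87% / 19.03% = 1.5796
β_Ivers = 0.729 × 45.48% / 19.03% = 1.7422
β_Ingram = 0.361 × 22.01% / 19.03% = 0.4175
β_P = Σ w_i β_i = 0.61×1.8487 + 0.17×1.5796 + 0.14×1.7422 + 0.08×0.4175 = 1.6735
E(R_P) = R_f + β_P × MRP = 1.16% + 1.6735 × 5.70% = 10.70%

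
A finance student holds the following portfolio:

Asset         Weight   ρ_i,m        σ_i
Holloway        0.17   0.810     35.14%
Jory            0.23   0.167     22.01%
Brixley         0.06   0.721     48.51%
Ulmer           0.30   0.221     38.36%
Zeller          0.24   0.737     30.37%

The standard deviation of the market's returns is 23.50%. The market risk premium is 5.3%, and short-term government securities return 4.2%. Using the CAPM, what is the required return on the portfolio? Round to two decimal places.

β_Holloway = 0.810 × 35.14% / 23.50% = 1.2112
β_Jory = 0.167 × 22.01% / 23.50% = 0.1564
β_Brixley = 0.721 × 48.51% / 23.50% = 1.4883
β_Ulmer = 0.221 × 38.36% / 23.50% = 0.3607
β_Zeller = 0.737 × 30.37% / 23.50% = 0.9525
β_P = Σ w_i β_i = 0.17×1.2112 + 0.23×0.1564 + 0.06×1.4883 + 0.30×0.3607 + 0.24×0.9525 = 0.6680
E(R_P) = R_f + β_P × MRP = 4.2% + 0.6680 × 5.3% = 7.74%

7.74%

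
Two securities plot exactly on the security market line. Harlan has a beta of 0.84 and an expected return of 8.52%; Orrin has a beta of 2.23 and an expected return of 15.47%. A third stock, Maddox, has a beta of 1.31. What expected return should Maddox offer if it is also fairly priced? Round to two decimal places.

MRP (SML slope) = (15.47% − 8.52%) / (2.23 − 0.84) = 6.95% / 1.39 = 5.0000%
R_f (intercept) = 8.52% − 0.84 × 5.0000% = 4.3200%
E(R_Maddox) = R_f + β × MRP = 4.3200% + 1.31 × 5.0000% = 10.87%

10.87%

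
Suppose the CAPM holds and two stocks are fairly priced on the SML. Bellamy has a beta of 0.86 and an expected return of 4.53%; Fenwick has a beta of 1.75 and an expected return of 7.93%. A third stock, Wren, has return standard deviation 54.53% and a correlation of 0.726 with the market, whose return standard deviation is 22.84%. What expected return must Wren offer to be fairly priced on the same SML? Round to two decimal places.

7.87%

MRP = (7.93% − 4.53%) / (1.75 − 0.86) = 3.8202%
R_f = 4.53% − 0.86 × 3.8202% = 1.2446%
β_Wren = ρ·σ_i/σ_m = 0.726 × 54.53 / 22.84 = 1.7333
E(R_Wren) = R_f + β × MRP = 1.2446% + 1.7333 × 3.8202% = 7.87%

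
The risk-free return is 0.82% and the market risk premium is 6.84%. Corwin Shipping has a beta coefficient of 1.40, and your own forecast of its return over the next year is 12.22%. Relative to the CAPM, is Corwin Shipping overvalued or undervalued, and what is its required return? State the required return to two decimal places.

Required return = R_f + β·MRP = 0.82% + 1.40 × 6.84% = 10.40%
Forecast 12.22% > required 10.40% → the stock plots above the SML → undervalued.

Undervalued; required return 10.40%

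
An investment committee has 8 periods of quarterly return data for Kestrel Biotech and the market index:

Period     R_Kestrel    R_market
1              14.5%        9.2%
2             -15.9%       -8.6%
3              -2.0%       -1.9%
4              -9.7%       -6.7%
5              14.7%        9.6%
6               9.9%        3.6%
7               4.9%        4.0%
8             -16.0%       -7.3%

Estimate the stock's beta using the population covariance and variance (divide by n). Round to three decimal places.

1.711

Mean R_i = (14.5 − 15.9 − 2.0 − 9.7 + 14.7 + 9.9 + 4.9 − 16.0) / 8 = 0.0500%
Mean R_m = (9.2 − 8.6 − 1.9 − 6.7 + 9.6 + 3.6 + 4.0 − 7.3) / 8 = 0.2375%
Σ(R_i − R̄_i)(R_m − R̄_m) = 651.9950  ⇒  Cov = 651.9950 / 8 = 81.4994
Σ(R_m − R̄_m)² = 381.0588  ⇒  Var(R_m) = 381.0588 / 8 = 47.6324
β = Cov / Var(R_m) = 81.4994 / 47.6324 = 1.7110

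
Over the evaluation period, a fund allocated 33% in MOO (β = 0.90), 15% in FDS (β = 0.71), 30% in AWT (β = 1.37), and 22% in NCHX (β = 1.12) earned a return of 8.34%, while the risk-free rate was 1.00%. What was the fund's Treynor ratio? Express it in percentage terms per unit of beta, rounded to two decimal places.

6.92%

β_P = 0.33×0.90 + 0.15×0.71 + 0.30×1.37 + 0.22×1.12 = 1.0609
Treynor = (R_P − R_f) / β_P = (8.34% − 1.00%) / 1.0609 = 7.34% / 1.0609 = 6.92%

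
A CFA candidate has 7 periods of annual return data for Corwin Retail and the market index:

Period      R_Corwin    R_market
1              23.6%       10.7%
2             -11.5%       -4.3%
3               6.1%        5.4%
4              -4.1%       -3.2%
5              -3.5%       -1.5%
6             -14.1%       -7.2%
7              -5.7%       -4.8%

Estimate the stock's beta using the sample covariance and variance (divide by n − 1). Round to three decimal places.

1.933

Mean R_i = (23.6 − 11.5 + 6.1 − 4.1 − 3.5 − 14.1 − 5.7) / 7 = -1.3143%
Mean R_m = (10.7 − 4.3 + 5.4 − 3.2 − 1.5 − 7.2 − 4.8) / 7 = -0.7000%
Σ(R_i − R̄_i)(R_m − R̄_m) = 475.7200  ⇒  Cov = 475.7200 / 6 = 79.2867
Σ(R_m − R̄_m)² = 246.0800  ⇒  Var(R_m) = 246.0800 / 6 = 41.0133
β = Cov / Var(R_m) = 79.2867 / 41.0133 = 1.9332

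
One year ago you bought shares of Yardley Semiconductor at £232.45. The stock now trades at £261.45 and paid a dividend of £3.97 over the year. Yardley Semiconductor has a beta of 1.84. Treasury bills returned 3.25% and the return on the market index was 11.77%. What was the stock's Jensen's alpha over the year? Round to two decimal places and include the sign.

-4.74%

Realised HPR = (P1 + D1 − P0) / P0 = (261.45 + 3.97 − 232.45) / 232.45 = 32.97 / 232.45 = 14.1837%
MRP = 11.77% − 3.25% = 8.52%
CAPM required = R_f + β·MRP = 3.25% + 1.84 × 8.52% = 18.9268%
α = realised − required = 14.1837% − 18.9268% = -4.74%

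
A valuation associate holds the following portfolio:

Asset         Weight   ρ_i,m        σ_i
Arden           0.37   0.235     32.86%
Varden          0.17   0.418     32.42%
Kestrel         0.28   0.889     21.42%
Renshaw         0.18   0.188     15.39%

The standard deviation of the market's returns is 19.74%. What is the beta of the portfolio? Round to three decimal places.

β_Arden = 0.235 × 32.86% / 19.74% = 0.3912
β_Varden = 0.418 × 32.42% / 19.74% = 0.6865
β_Kestrel = 0.889 × 21.42% / 19.74% = 0.9647
β_Renshaw = 0.188 × 15.39% / 19.74% = 0.1466
β_P = Σ w_i β_i = 0.37×0.3912 + 0.17×0.6865 + 0.28×0.9647 + 0.18×0.1466 = 0.5580

0.558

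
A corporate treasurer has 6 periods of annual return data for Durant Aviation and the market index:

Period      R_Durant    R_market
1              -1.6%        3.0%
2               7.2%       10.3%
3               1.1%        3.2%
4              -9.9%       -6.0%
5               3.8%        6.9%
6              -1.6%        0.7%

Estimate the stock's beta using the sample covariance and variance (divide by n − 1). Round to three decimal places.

1.036

Mean R_i = (-1.6 + 7.2 + 1.1 − 9.9 + 3.8 − 1.6) / 6 = -0.1667%
Mean R_m = (3.0 + 10.3 + 3.2 − 6.0 + 6.9 + 0.7) / 6 = 3.0167%
Σ(R_i − R̄_i)(R_m − R̄_m) = 160.3967  ⇒  Cov = 160.3967 / 5 = 32.0793
Σ(R_m − R̄_m)² = 154.8283  ⇒  Var(R_m) = 154.8283 / 5 = 30.9657
β = Cov / Var(R_m) = 32.0793 / 30.9657 = 1.0360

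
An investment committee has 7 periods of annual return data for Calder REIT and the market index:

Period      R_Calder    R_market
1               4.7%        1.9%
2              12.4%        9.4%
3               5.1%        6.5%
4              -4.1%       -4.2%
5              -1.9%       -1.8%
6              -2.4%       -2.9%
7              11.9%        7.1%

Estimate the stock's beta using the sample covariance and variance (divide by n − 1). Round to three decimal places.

Mean R_i = (4.7 + 12.4 + 5.1 − 4.1 − 1.9 − 2.4 + 11.9) / 7 = 3.6714%
Mean R_m = (1.9 + 9.4 + 6.5 − 4.2 − 1.8 − 2.9 + 7.1) / 7 = 2.2857%
Σ(R_i − R̄_i)(R_m − R̄_m) = 211.9871  ⇒  Cov = 211.9871 / 6 = 35.3312
Σ(R_m − R̄_m)² = 177.3486  ⇒  Var(R_m) = 177.3486 / 6 = 29.5581
β = Cov / Var(R_m) = 35.3312 / 29.5581 = 1.1953

1.195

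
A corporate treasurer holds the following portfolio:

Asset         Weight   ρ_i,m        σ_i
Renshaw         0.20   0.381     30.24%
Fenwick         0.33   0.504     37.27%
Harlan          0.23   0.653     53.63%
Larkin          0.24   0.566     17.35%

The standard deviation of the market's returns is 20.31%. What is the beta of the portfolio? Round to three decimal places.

β_Renshaw = 0.381 × 30.24% / 20.31% = 0.5673
β_Fenwick = 0.504 × 37.27% / 20.31% = 0.9249
β_Harlan = 0.653 × 53.63% / 20.31% = 1.7243
β_Larkin = 0.566 × 17.35% / 20.31% = 0.4835
β_P = Σ w_i β_i = 0.20×0.5673 + 0.33×0.9249 + 0.23×1.7243 + 0.24×0.4835 = 0.9313

0.931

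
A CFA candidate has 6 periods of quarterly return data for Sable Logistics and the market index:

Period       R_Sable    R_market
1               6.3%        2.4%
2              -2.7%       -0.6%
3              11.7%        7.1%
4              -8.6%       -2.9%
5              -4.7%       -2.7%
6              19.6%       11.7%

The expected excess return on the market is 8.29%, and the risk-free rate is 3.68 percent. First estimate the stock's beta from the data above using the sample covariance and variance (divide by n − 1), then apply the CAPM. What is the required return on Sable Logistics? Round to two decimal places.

18.79%

Mean R_i = (6.3 − 2.7 + 11.7 − 8.6 − 4.7 + 19.6) / 6 = 3.6000%
Mean R_m = (2.4 − 0.6 + 7.1 − 2.9 − 2.7 + 11.7) / 6 = 2.5000%
Σ(R_i − R̄_i)(R_m − R̄_m) = 312.7600  ⇒  Cov = 312.7600 / 5 = 62.5520
Σ(R_m − R̄_m)² = 171.6200  ⇒  Var(R_m) = 171.6200 / 5 = 34.3240
β = Cov / Var(R_m) = 62.5520 / 34.3240 = 1.8224
E(R) = R_f + β × MRP = 3.68% + 1.8224 × 8.29% = 18.79%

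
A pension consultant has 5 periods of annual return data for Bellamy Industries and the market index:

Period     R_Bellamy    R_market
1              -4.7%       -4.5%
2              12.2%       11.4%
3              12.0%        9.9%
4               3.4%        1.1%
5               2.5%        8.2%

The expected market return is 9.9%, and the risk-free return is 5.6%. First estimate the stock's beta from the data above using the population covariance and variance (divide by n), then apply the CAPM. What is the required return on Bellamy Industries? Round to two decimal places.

9.67%

Mean R_i = (-4.7 + 12.2 + 12.0 + 3.4 + 2.5) / 5 = 5.0800%
Mean R_m = (-4.5 + 11.4 + 9.9 + 1.1 + 8.2) / 5 = 5.2200%
Σ(R_i − R̄_i)(R_m − R̄_m) = 170.6820  ⇒  Cov = 170.6820 / 5 = 34.1364
Σ(R_m − R̄_m)² = 180.4280  ⇒  Var(R_m) = 180.4280 / 5 = 36.0856
β = Cov / Var(R_m) = 34.1364 / 36.0856 = 0.9460
MRP = 9.9% − 5.6% = 4.30%
E(R) = R_f + β × MRP = 5.6% + 0.9460 × 4.3% = 9.67%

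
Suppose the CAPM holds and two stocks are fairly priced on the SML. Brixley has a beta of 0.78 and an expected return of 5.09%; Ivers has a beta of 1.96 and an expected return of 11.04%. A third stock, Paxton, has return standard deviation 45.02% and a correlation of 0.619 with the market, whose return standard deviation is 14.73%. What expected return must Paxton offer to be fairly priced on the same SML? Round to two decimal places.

MRP = (11.04% − 5.09%) / (1.96 − 0.78) = 5.0424%
R_f = 5.09% − 0.78 × 5.0424% = 1.1569%
β_Paxton = ρ·σ_i/σ_m = 0.619 × 45.02 / 14.73 = 1.8919
E(R_Paxton) = R_f + β × MRP = 1.1569% + 1.8919 × 5.0424% = 10.70%

10.70%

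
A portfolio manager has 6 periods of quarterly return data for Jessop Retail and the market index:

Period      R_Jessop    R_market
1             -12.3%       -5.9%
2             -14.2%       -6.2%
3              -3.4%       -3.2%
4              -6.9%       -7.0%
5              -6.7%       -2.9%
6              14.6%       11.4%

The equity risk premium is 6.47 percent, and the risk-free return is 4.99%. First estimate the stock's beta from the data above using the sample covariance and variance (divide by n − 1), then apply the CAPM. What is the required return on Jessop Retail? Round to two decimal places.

Mean R_i = (-12.3 − 14.2 − 3.4 − 6.9 − 6.7 + 14.6) / 6 = -4.8167%
Mean R_m = (-5.9 − 6.2 − 3.2 − 7.0 − 2.9 + 11.4) / 6 = -2.3000%
Σ(R_i − R̄_i)(R_m − R̄_m) = 339.1900  ⇒  Cov = 339.1900 / 5 = 67.8380
Σ(R_m − R̄_m)² = 239.1200  ⇒  Var(R_m) = 239.1200 / 5 = 47.8240
β = Cov / Var(R_m) = 67.8380 / 47.8240 = 1.4185
E(R) = R_f + β × MRP = 4.99% + 1.4185 × 6.47% = 14.17%

14.17%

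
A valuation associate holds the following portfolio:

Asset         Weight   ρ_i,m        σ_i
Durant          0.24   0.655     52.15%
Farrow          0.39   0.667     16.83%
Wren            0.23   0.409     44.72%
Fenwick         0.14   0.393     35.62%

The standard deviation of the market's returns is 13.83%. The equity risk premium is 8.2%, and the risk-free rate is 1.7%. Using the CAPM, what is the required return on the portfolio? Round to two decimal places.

12.81%

β_Durant = 0.655 × 52.15% / 13.83% = 2.4699
β_Farrow = 0.667 × 16.83% / 13.83% = 0.8117
β_Wren = 0.409 × 44.72% / 13.83% = 1.3225
β_Fenwick = 0.393 × 35.62% / 13.83% = 1.0122
β_P = Σ w_i β_i = 0.24×2.4699 + 0.39×0.8117 + 0.23×1.3225 + 0.14×1.0122 = 1.3552
E(R_P) = R_f + β_P × MRP = 1.7% + 1.3552 × 8.2% = 12.81%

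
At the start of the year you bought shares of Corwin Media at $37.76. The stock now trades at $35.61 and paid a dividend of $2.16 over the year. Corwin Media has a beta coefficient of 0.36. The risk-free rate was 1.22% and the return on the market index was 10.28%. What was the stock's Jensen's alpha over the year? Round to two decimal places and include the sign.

-4.46%

Realised HPR = (P1 + D1 − P0) / P0 = (35.61 + 2.16 − 37.76) / 37.76 = 0.01 / 37.76 = 0.0265%
MRP = 10.28% − 1.22% = 9.06%
CAPM required = R_f + β·MRP = 1.22% + 0.36 × 9.06% = 4.4816%
α = realised − required = 0.0265% − 4.4816% = -4.46%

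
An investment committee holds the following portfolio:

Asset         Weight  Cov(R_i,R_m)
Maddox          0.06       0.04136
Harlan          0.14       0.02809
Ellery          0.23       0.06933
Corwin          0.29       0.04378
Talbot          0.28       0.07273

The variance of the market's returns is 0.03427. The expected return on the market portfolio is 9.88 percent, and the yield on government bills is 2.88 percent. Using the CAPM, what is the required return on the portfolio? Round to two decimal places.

14.20%

β_Maddox = 0.04136 / 0.03427 = 1.2069
β_Harlan = 0.02809 / 0.03427 = 0.8197
β_Ellery = 0.06933 / 0.03427 = 2.0231
β_Corwin = 0.04378 / 0.03427 = 1.2775
β_Talbot = 0.07273 / 0.03427 = 2.1223
β_P = Σ w_i β_i = 0.06×1.2069 + 0.14×0.8197 + 0.23×2.0231 + 0.29×1.2775 + 0.28×2.1223 = 1.6172
MRP = 9.88% − 2.88% = 7.00%
E(R_P) = R_f + β_P × MRP = 2.88% + 1.6172 × 7.00% = 14.20%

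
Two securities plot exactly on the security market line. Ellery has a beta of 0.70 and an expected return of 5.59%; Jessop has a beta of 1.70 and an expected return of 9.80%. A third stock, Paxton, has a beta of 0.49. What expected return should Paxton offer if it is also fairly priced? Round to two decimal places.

MRP (SML slope) = (9.80% − 5.59%) / (1.70 − 0.70) = 4.21% / 1.00 = 4.2100%
R_f (intercept) = 5.59% − 0.70 × 4.2100% = 2.6430%
E(R_Paxton) = R_f + β × MRP = 2.6430% + 0.49 × 4.2100% = 4.71%

4.71%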